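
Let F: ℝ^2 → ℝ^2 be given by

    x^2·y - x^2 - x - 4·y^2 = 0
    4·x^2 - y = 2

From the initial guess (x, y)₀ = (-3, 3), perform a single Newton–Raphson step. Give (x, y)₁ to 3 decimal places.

(-1.617, 0.801)

At (-3, 3): F = (-15.000, 31.000).
Jacobian J = [[2·x·y - 2·x - 1, x^2 - 8·y], [8·x, -1]].
At the point, J = [[-13.000, -15.000], [-24.000, -1.000]] (det J = -347.000).
Solving J·Δ = −F gives Δ = (1.383, -2.199).
Then the next iterate is (x, y)₁ = (-1.617, 0.801).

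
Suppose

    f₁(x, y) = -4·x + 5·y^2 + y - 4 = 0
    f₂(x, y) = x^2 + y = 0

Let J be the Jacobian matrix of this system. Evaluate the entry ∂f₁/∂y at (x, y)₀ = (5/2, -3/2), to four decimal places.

-14.0000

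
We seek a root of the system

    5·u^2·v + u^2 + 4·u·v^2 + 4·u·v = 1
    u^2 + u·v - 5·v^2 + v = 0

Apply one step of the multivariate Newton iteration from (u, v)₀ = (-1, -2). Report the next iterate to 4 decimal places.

(-0.9371, -1.0374)

At (-1, -2): F = (-18.0000, -19.0000).
Jacobian J = [[10·u·v + 2·u + 4·v^2 + 4·v, 5·u^2 + 8·u·v + 4·u], [2·u + v, u - 10·v + 1]].
At the point, J = [[26.0000, 17.0000], [-4.0000, 20.0000]] (det J = 588.0000).
Solving J·Δ = −F gives Δ = (0.0629, 0.9626).
Then the next iterate is (u, v)₁ = (-0.9371, -1.0374).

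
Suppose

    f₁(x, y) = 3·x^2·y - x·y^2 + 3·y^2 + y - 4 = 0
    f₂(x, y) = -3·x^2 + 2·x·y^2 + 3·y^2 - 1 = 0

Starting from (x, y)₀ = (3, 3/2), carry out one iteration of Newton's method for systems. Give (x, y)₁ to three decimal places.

(1.812, 1.193)

At (3, 3/2): F = (38.000, -7.750).
Jacobian J = [[6·x·y - y^2, 3·x^2 - 2·x·y + 6·y + 1], [-6·x + 2·y^2, 4·x·y + 6·y]].
At the point, J = [[24.750, 28.000], [-13.500, 27.000]] (det J = 1046.250).
Solving J·Δ = −F gives Δ = (-1.188, -0.307).
Then the next iterate is (x, y)₁ = (1.812, 1.193).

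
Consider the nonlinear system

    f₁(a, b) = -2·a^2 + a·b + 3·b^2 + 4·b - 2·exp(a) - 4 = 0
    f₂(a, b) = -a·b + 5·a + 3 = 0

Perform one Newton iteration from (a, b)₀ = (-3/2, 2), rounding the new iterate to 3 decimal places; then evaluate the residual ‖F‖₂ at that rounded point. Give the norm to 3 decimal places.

At (-3/2, 2): F = (8.05374, -1.500).
Jacobian J = [[-4·a + b - 2·exp(a), a + 6·b + 4], [-b + 5, -a]].
At the point, J = [[7.55374, 14.500], [3.000, 1.500]] (det J = -32.16939).
Solving J·Δ = −F gives Δ = (1.052, -1.103).
Then the next iterate is (a, b)₁ = (-0.448, 0.897).
Re-evaluating at (-0.448, 0.897): F = (-0.07925, 1.16186), so ‖F‖₂ = 1.165.

1.165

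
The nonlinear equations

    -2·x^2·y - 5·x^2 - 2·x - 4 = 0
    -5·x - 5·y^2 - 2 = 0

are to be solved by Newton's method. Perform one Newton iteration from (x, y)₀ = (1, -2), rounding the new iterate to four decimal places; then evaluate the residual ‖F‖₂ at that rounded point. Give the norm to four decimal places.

6.1451

At (1, -2): F = (-7.0000, -27.0000).
Jacobian J = [[-4·x·y - 10·x - 2, -2·x^2], [-5, -10·y]].
At the point, J = [[-4.0000, -2.0000], [-5.0000, 20.0000]] (det J = -90.0000).
Solving J·Δ = −F gives Δ = (-2.1556, 0.8111).
Then the next iterate is (x, y)₁ = (-1.1556, -1.1889).
Re-evaluating at (-1.1556, -1.1889): F = (-5.190516, -3.289416), so ‖F‖₂ = 6.1451.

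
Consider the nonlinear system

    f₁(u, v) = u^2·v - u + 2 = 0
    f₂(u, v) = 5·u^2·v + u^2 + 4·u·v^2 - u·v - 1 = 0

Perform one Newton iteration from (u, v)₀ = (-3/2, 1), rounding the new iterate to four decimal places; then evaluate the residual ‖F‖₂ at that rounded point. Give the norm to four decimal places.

7.7306

At (-3/2, 1): F = (5.7500, 8.0000).
Jacobian J = [[2·u·v - 1, u^2], [10·u·v + 2·u + 4·v^2 - v, 5·u^2 + 8·u·v - u]].
At the point, J = [[-4.0000, 2.2500], [-15.0000, 0.7500]] (det J = 30.7500).
Solving J·Δ = −F gives Δ = (0.4451, -1.7642).
Then the next iterate is (u, v)₁ = (-1.0549, -0.7642).
Re-evaluating at (-1.0549, -0.7642): F = (2.204488, -7.409656), so ‖F‖₂ = 7.7306.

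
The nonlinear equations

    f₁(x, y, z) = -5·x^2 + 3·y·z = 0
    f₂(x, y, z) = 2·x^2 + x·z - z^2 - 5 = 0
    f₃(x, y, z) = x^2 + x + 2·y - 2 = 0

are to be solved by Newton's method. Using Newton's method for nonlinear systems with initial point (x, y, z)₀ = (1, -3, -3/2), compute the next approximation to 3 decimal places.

(9.500, -12.750, -5.125)

At (1, -3, -3/2): F = (8.500, -6.750, -6.000).
Jacobian J = [[-10·x, 3·z, 3·y], [4·x + z, 0, x - 2·z], [2·x + 1, 2, 0]].
At the point, J = [[-10.000, -4.500, -9.000], [2.500, 0.000, 4.000], [3.000, 2.000, 0.000]] (det J = -19.000).
Solving J·Δ = −F gives Δ = (8.500, -9.750, -3.625).
Then the next iterate is (x, y, z)₁ = (9.500, -12.750, -5.125).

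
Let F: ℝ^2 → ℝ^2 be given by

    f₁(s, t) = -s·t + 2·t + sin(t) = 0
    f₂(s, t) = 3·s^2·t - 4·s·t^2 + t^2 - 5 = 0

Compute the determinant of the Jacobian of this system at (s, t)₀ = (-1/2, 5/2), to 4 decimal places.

J = [[-t, -s + cos(t) + 2], [6·s·t - 4·t^2, 3·s^2 - 8·s·t + 2·t]].
At the point, J = [[-2.5000, 1.698856], [-32.5000, 15.7500]].
det J = 15.8378.

15.8378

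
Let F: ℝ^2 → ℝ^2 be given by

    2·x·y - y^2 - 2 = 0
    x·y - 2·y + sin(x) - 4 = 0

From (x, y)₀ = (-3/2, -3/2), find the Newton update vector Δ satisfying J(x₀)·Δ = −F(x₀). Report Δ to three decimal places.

(0.083, 0.038)

At (-3/2, -3/2): F = (0.250, 0.25251).
Jacobian J = [[2·y, 2·x - 2·y], [y + cos(x), x - 2]].
At the point, J = [[-3.000, 0.000], [-1.42926, -3.500]] (det J = 10.500).
Solving J·Δ = −F gives Δ = (0.083, 0.038).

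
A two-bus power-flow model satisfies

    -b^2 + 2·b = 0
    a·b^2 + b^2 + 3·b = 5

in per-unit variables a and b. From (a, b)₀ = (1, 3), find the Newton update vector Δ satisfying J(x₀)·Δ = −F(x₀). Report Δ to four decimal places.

(-1.1944, -0.7500)

At (1, 3): F = (-3.0000, 22.0000).
Jacobian J = [[0, -2·b + 2], [b^2, 2·a·b + 2·b + 3]].
At the point, J = [[0.0000, -4.0000], [9.0000, 15.0000]] (det J = 36.0000).
Solving J·Δ = −F gives Δ = (-1.1944, -0.7500).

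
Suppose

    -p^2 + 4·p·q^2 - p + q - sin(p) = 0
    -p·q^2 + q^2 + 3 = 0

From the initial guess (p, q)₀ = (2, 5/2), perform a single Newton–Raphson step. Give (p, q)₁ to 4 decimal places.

(2.6143, 1.0821)

At (2, 5/2): F = (45.590703, -3.2500).
Jacobian J = [[-2·p + 4·q^2 - cos(p) - 1, 8·p·q + 1], [-q^2, -2·p·q + 2·q]].
At the point, J = [[20.416147, 41.0000], [-6.2500, -5.0000]] (det J = 154.169266).
Solving J·Δ = −F gives Δ = (0.6143, -1.4179).
Then the next iterate is (p, q)₁ = (2.6143, 1.0821).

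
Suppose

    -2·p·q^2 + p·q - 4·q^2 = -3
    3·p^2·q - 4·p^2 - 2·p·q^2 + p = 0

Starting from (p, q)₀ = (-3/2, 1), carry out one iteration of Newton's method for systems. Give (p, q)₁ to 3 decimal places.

(-0.848, 0.957)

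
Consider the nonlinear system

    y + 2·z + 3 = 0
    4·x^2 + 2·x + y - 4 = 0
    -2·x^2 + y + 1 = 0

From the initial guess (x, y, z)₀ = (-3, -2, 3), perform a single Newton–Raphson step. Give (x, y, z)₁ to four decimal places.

At (-3, -2, 3): F = (7.0000, 24.0000, -19.0000).
Jacobian J = [[0, 1, 2], [8·x + 2, 1, 0], [-4·x, 1, 0]].
At the point, J = [[0.0000, 1.0000, 2.0000], [-22.0000, 1.0000, 0.0000], [12.0000, 1.0000, 0.0000]] (det J = -68.0000).
Solving J·Δ = −F gives Δ = (1.2647, 3.8235, -5.4118).
Then the next iterate is (x, y, z)₁ = (-1.7353, 1.8235, -2.4118).

(-1.7353, 1.8235, -2.4118)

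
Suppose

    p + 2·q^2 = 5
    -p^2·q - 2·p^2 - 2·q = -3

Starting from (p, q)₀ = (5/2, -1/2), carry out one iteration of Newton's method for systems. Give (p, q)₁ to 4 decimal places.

At (5/2, -1/2): F = (-2.0000, -5.3750).
Jacobian J = [[1, 4·q], [-2·p·q - 4·p, -p^2 - 2]].
At the point, J = [[1.0000, -2.0000], [-7.5000, -8.2500]] (det J = -23.2500).
Solving J·Δ = −F gives Δ = (0.2473, -0.8763).
Then the next iterate is (p, q)₁ = (2.7473, -1.3763).

(2.7473, -1.3763)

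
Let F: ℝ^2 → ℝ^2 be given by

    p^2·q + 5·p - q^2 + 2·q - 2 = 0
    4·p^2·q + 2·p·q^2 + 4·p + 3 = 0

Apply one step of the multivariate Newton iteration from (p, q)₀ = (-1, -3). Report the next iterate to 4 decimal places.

At (-1, -3): F = (-25.0000, -31.0000).
Jacobian J = [[2·p·q + 5, p^2 - 2·q + 2], [8·p·q + 2·q^2 + 4, 4·p^2 + 4·p·q]].
At the point, J = [[11.0000, 9.0000], [46.0000, 16.0000]] (det J = -238.0000).
Solving J·Δ = −F gives Δ = (-0.5084, 3.3992).
Then the next iterate is (p, q)₁ = (-1.5084, 0.3992).

(-1.5084, 0.3992)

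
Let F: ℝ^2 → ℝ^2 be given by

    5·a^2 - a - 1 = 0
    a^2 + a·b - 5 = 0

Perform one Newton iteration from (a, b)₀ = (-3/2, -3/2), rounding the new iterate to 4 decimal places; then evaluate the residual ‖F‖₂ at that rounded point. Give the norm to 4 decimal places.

3.0036

At (-3/2, -3/2): F = (11.7500, -0.5000).
Jacobian J = [[10·a - 1, 0], [2·a + b, a]].
At the point, J = [[-16.0000, 0.0000], [-4.5000, -1.5000]] (det J = 24.0000).
Solving J·Δ = −F gives Δ = (0.7344, -2.5365).
Then the next iterate is (a, b)₁ = (-0.7656, -4.0365).
Re-evaluating at (-0.7656, -4.0365): F = (2.696317, -1.323512), so ‖F‖₂ = 3.0036.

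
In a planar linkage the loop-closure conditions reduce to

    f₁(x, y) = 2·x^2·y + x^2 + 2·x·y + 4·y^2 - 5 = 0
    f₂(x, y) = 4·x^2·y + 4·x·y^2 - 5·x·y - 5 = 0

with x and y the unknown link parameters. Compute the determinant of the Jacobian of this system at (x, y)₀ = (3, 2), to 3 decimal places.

186.000

J = [[4·x·y + 2·x + 2·y, 2·x^2 + 2·x + 8·y], [8·x·y + 4·y^2 - 5·y, 4·x^2 + 8·x·y - 5·x]].
At the point, J = [[34.000, 40.000], [54.000, 69.000]].
det J = 186.000.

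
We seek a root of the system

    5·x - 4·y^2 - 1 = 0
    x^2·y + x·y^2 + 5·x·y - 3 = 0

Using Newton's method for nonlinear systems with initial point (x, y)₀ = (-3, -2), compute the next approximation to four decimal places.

(-5.1818, 0.6818)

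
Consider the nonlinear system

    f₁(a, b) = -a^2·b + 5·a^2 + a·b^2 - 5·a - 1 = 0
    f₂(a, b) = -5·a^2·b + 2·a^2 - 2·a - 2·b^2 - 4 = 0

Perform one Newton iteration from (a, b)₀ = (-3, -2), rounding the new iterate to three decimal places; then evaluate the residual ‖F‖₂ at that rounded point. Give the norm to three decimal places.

At (-3, -2): F = (65.000, 102.000).
Jacobian J = [[-2·a·b + 10·a + b^2 - 5, -a^2 + 2·a·b], [-10·a·b + 4·a - 2, -5·a^2 - 4·b]].
At the point, J = [[-43.000, 3.000], [-74.000, -37.000]] (det J = 1813.000).
Solving J·Δ = −F gives Δ = (1.495, -0.234).
Then the next iterate is (a, b)₁ = (-1.505, -2.234).
Re-evaluating at (-1.505, -2.234): F = (15.39910, 18.85887), so ‖F‖₂ = 24.347.

24.347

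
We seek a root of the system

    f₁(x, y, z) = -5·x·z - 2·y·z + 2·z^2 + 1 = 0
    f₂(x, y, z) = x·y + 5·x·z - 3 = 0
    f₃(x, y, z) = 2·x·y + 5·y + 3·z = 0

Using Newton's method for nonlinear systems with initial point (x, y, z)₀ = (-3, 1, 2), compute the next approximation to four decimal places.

At (-3, 1, 2): F = (35.0000, -36.0000, 5.0000).
Jacobian J = [[-5·z, -2·z, -5·x - 2·y + 4·z], [y + 5·z, x, 5·x], [2·y, 2·x + 5, 3]].
At the point, J = [[-10.0000, -4.0000, 21.0000], [11.0000, -3.0000, -15.0000], [2.0000, -1.0000, 3.0000]] (det J = 387.0000).
Solving J·Δ = −F gives Δ = (-0.2558, -2.0465, -2.1783).
Then the next iterate is (x, y, z)₁ = (-3.2558, -1.0465, -0.1783).

(-3.2558, -1.0465, -0.1783)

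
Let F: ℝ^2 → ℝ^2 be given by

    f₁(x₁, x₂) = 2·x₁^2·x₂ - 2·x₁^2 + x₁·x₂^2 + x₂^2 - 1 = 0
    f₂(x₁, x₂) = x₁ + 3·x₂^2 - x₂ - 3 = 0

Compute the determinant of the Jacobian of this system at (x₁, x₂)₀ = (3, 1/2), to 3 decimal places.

J = [[4·x₁·x₂ - 4·x₁ + x₂^2, 2·x₁^2 + 2·x₁·x₂ + 2·x₂], [1, 6·x₂ - 1]].
At the point, J = [[-5.750, 22.000], [1.000, 2.000]].
det J = -33.500.

-33.500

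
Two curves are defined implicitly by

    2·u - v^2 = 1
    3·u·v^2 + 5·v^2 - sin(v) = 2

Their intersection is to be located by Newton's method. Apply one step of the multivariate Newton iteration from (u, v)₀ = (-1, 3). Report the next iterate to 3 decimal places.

(-0.677, 1.108)

At (-1, 3): F = (-12.000, 15.85888).
Jacobian J = [[2, -2·v], [3·v^2, 6·u·v + 10·v - cos(v)]].
At the point, J = [[2.000, -6.000], [27.000, 12.98999]] (det J = 187.97998).
Solving J·Δ = −F gives Δ = (0.323, -1.892).
Then the next iterate is (u, v)₁ = (-0.677, 1.108).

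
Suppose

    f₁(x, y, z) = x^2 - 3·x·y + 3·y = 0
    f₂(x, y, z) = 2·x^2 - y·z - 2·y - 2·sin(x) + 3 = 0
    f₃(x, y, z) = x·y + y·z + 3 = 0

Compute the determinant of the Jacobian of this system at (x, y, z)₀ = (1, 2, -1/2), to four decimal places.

J = [[2·x - 3·y, -3·x + 3, 0], [4·x - 2·cos(x), -z - 2, -y], [y, x + z, y]].
At the point, J = [[-4.0000, 0.0000, 0.0000], [2.919395, -1.5000, -2.0000], [2.0000, 0.5000, 2.0000]].
det J = 8.0000.

8.0000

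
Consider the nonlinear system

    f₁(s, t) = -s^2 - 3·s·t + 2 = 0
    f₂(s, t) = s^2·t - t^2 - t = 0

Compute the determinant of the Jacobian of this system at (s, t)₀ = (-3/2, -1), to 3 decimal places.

6.000

J = [[-2·s - 3·t, -3·s], [2·s·t, s^2 - 2·t - 1]].
At the point, J = [[6.000, 4.500], [3.000, 3.250]].
det J = 6.000.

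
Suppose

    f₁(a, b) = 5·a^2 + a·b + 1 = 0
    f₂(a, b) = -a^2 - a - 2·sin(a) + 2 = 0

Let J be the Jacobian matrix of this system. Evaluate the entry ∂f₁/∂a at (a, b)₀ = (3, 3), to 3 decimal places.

∂f₁/∂a = 10·a + b.
At (3, 3) this is 33.000.

33.000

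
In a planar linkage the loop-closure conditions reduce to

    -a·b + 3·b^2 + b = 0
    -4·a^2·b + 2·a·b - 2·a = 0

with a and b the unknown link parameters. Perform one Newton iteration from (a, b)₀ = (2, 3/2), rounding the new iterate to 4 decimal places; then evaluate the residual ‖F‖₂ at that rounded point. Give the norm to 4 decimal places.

At (2, 3/2): F = (5.2500, -22.0000).
Jacobian J = [[-b, -a + 6·b + 1], [-8·a·b + 2·b - 2, -4·a^2 + 2·a]].
At the point, J = [[-1.5000, 8.0000], [-23.0000, -12.0000]] (det J = 202.0000).
Solving J·Δ = −F gives Δ = (-0.5594, -0.7611).
Then the next iterate is (a, b)₁ = (1.4406, 0.7389).
Re-evaluating at (1.4406, 0.7389): F = (1.312360, -6.886122), so ‖F‖₂ = 7.0101.

7.0101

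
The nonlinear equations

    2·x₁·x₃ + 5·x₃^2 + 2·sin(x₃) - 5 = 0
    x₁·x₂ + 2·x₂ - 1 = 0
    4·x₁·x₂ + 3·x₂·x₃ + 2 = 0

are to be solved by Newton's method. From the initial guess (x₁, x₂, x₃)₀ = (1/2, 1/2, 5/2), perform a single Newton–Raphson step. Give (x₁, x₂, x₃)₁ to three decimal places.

At (1/2, 1/2, 5/2): F = (29.94694, 0.250, 6.750).
Jacobian J = [[2·x₃, 0, 2·x₁ + 10·x₃ + 2·cos(x₃)], [x₂, x₁ + 2, 0], [4·x₂, 4·x₁ + 3·x₃, 3·x₂]].
At the point, J = [[5.000, 0.000, 24.39771], [0.500, 2.500, 0.000], [2.000, 9.500, 1.500]] (det J = 12.65057).
Solving J·Δ = −F gives Δ = (19.087, -3.917, -5.139).
Then the next iterate is (x₁, x₂, x₃)₁ = (19.587, -3.417, -2.639).

(19.587, -3.417, -2.639)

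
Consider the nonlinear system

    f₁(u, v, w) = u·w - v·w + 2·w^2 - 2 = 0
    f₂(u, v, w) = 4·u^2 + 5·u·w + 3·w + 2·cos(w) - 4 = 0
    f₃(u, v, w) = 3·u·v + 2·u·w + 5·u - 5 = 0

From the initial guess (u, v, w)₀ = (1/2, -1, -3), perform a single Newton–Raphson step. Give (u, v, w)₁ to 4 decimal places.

(-0.6148, -0.3688, -1.4059)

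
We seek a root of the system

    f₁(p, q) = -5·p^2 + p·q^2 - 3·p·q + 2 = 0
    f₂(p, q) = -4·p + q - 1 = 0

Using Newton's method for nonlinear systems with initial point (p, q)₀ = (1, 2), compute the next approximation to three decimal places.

At (1, 2): F = (-5.000, -3.000).
Jacobian J = [[-10·p + q^2 - 3·q, 2·p·q - 3·p], [-4, 1]].
At the point, J = [[-12.000, 1.000], [-4.000, 1.000]] (det J = -8.000).
Solving J·Δ = −F gives Δ = (-0.250, 2.000).
Then the next iterate is (p, q)₁ = (0.750, 4.000).

(0.750, 4.000)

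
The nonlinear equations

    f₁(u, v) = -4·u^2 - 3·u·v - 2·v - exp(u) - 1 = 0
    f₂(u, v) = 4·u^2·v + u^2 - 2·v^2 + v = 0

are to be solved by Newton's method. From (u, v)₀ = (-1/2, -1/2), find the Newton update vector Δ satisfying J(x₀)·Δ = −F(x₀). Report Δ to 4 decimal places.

(0.5007, 0.1873)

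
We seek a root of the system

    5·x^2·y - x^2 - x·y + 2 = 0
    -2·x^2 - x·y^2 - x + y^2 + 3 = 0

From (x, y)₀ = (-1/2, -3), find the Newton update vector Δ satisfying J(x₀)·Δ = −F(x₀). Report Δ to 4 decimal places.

At (-1/2, -3): F = (-3.5000, 16.5000).
Jacobian J = [[10·x·y - 2·x - y, 5·x^2 - x], [-4·x - y^2 - 1, -2·x·y + 2·y]].
At the point, J = [[19.0000, 1.7500], [-8.0000, -9.0000]] (det J = -157.0000).
Solving J·Δ = −F gives Δ = (0.0167, 1.8185).

(0.0167, 1.8185)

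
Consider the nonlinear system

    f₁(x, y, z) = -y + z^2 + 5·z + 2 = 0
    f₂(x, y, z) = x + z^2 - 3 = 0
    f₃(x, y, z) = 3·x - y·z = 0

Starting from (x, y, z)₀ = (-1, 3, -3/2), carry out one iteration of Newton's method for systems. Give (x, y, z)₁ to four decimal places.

(1.6250, -2.6667, -1.2083)

At (-1, 3, -3/2): F = (-6.2500, -1.7500, 1.5000).
Jacobian J = [[0, -1, 2·z + 5], [1, 0, 2·z], [3, -z, -y]].
At the point, J = [[0.0000, -1.0000, 2.0000], [1.0000, 0.0000, -3.0000], [3.0000, 1.5000, -3.0000]] (det J = 9.0000).
Solving J·Δ = −F gives Δ = (2.6250, -5.6667, 0.2917).
Then the next iterate is (x, y, z)₁ = (1.6250, -2.6667, -1.2083).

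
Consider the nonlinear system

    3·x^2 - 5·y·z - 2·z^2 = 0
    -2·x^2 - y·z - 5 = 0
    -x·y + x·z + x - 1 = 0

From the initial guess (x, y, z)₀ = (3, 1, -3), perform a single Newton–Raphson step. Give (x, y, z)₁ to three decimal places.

(1.190, 0.905, -1.571)

At (3, 1, -3): F = (24.000, -20.000, -10.000).
Jacobian J = [[6·x, -5·z, -5·y - 4·z], [-4·x, -z, -y], [-y + z + 1, -x, x]].
At the point, J = [[18.000, 15.000, 7.000], [-12.000, 3.000, -1.000], [-3.000, -3.000, 3.000]] (det J = 1008.000).
Solving J·Δ = −F gives Δ = (-1.810, -0.095, 1.429).
Then the next iterate is (x, y, z)₁ = (1.190, 0.905, -1.571).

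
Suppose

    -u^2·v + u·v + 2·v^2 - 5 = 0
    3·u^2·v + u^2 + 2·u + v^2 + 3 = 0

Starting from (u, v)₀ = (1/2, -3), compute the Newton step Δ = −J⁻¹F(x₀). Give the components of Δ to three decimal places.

(0.921, 1.043)

At (1/2, -3): F = (12.250, 11.000).
Jacobian J = [[-2·u·v + v, -u^2 + u + 4·v], [6·u·v + 2·u + 2, 3·u^2 + 2·v]].
At the point, J = [[0.000, -11.750], [-6.000, -5.250]] (det J = -70.500).
Solving J·Δ = −F gives Δ = (0.921, 1.043).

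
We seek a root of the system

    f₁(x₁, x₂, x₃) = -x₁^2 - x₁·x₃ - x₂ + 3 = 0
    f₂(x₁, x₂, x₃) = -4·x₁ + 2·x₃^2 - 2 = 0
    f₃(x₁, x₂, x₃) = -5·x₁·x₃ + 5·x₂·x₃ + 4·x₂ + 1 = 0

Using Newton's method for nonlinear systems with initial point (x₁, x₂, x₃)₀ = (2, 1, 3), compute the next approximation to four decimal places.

(1.1786, 0.6304, 2.0595)

At (2, 1, 3): F = (-8.0000, 8.0000, -10.0000).
Jacobian J = [[-2·x₁ - x₃, -1, -x₁], [-4, 0, 4·x₃], [-5·x₃, 5·x₃ + 4, -5·x₁ + 5·x₂]].
At the point, J = [[-7.0000, -1.0000, -2.0000], [-4.0000, 0.0000, 12.0000], [-15.0000, 19.0000, -5.0000]] (det J = 1948.0000).
Solving J·Δ = −F gives Δ = (-0.8214, -0.3696, -0.9405).
Then the next iterate is (x₁, x₂, x₃)₁ = (1.1786, 0.6304, 2.0595).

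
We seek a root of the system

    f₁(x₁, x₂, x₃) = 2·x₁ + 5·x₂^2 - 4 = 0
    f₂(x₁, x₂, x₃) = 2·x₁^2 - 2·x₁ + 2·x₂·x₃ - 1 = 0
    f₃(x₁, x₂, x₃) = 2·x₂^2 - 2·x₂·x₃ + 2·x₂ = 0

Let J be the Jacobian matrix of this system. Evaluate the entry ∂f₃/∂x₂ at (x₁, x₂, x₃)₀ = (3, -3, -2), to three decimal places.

-6.000

∂f₃/∂x₂ = 4·x₂ - 2·x₃ + 2.
At (3, -3, -2) this is -6.000.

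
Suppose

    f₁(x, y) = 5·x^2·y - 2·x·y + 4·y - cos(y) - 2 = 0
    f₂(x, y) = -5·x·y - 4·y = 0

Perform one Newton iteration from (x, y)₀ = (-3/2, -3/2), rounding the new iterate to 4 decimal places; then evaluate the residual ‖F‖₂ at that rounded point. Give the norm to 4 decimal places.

13.6437

At (-3/2, -3/2): F = (-29.445737, -5.2500).
Jacobian J = [[10·x·y - 2·y, 5·x^2 - 2·x + sin(y) + 4], [-5·y, -5·x - 4]].
At the point, J = [[25.5000, 17.252505], [7.5000, 3.5000]] (det J = -40.143788).
Solving J·Δ = −F gives Δ = (-0.3110, 2.1664).
Then the next iterate is (x, y)₁ = (-1.8110, 0.6664).
Re-evaluating at (-1.8110, 0.6664): F = (13.221279, 3.368652), so ‖F‖₂ = 13.6437.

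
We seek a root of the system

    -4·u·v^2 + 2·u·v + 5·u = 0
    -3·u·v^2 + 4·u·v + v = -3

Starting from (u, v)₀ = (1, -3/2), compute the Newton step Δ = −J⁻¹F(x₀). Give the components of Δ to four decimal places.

At (1, -3/2): F = (-7.0000, -11.2500).
Jacobian J = [[-4·v^2 + 2·v + 5, -8·u·v + 2·u], [-3·v^2 + 4·v, -6·u·v + 4·u + 1]].
At the point, J = [[-7.0000, 14.0000], [-12.7500, 14.0000]] (det J = 80.5000).
Solving J·Δ = −F gives Δ = (-0.7391, 0.1304).

(-0.7391, 0.1304)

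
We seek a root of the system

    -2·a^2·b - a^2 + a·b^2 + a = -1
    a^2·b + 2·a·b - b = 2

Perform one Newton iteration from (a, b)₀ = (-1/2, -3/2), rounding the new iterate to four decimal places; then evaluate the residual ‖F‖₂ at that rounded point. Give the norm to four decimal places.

At (-1/2, -3/2): F = (-0.1250, 0.6250).
Jacobian J = [[-4·a·b - 2·a + b^2 + 1, -2·a^2 + 2·a·b], [2·a·b + 2·b, a^2 + 2·a - 1]].
At the point, J = [[1.2500, 1.0000], [-1.5000, -1.7500]] (det J = -0.6875).
Solving J·Δ = −F gives Δ = (-0.5909, 0.8636).
Then the next iterate is (a, b)₁ = (-1.0909, -0.6364).
Re-evaluating at (-1.0909, -0.6364): F = (-0.208071, -0.732458), so ‖F‖₂ = 0.7614.

0.7614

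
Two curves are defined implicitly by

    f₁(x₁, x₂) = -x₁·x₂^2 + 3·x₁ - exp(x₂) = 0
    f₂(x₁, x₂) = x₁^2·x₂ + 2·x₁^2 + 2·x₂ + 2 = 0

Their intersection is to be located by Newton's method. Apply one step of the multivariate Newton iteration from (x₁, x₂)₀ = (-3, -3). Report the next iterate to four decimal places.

(-2.1207, -2.2978)

At (-3, -3): F = (17.950213, -13.0000).
Jacobian J = [[-x₂^2 + 3, -2·x₁·x₂ - exp(x₂)], [2·x₁·x₂ + 4·x₁, x₁^2 + 2]].
At the point, J = [[-6.0000, -18.049787], [6.0000, 11.0000]] (det J = 42.298722).
Solving J·Δ = −F gives Δ = (0.8793, 0.7022).
Then the next iterate is (x₁, x₂)₁ = (-2.1207, -2.2978).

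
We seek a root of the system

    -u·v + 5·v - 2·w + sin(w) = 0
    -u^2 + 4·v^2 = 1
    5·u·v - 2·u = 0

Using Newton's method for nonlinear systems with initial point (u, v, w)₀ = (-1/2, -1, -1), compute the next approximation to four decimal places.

(-0.1389, -0.6111, -2.2615)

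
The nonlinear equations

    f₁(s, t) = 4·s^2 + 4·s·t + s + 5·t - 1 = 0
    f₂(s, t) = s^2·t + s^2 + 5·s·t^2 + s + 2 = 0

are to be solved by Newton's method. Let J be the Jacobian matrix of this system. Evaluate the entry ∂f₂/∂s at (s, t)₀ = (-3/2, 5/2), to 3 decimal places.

∂f₂/∂s = 2·s·t + 2·s + 5·t^2 + 1.
At (-3/2, 5/2) this is 21.750.

21.750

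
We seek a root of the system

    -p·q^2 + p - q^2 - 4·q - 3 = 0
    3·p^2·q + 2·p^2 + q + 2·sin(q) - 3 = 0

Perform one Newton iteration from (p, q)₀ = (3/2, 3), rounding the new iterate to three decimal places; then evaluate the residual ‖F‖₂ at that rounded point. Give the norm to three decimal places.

12.480

At (3/2, 3): F = (-36.000, 25.03224).
Jacobian J = [[-q^2 + 1, -2·p·q - 2·q - 4], [6·p·q + 4·p, 3·p^2 + 2·cos(q) + 1]].
At the point, J = [[-8.000, -19.000], [33.000, 5.77002]] (det J = 580.83988).
Solving J·Δ = −F gives Δ = (-0.461, -1.701).
Then the next iterate is (p, q)₁ = (1.039, 1.299).
Re-evaluating at (1.039, 1.299): F = (-10.59761, 6.59152), so ‖F‖₂ = 12.480.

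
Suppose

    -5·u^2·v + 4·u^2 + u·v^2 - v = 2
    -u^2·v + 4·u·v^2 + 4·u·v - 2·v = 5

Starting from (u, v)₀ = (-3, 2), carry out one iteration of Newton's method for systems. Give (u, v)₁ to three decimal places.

At (-3, 2): F = (-70.000, -99.000).
Jacobian J = [[-10·u·v + 8·u + v^2, -5·u^2 + 2·u·v - 1], [-2·u·v + 4·v^2 + 4·v, -u^2 + 8·u·v + 4·u - 2]].
At the point, J = [[40.000, -58.000], [36.000, -71.000]] (det J = -752.000).
Solving J·Δ = −F gives Δ = (-1.027, -1.915).
Then the next iterate is (u, v)₁ = (-4.027, 0.085).

(-4.027, 0.085)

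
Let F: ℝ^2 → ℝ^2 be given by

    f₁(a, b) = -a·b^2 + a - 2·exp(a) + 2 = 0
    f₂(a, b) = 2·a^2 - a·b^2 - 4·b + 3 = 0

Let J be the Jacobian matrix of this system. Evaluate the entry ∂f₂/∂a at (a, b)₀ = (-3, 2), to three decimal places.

-16.000

∂f₂/∂a = 4·a - b^2.
At (-3, 2) this is -16.000.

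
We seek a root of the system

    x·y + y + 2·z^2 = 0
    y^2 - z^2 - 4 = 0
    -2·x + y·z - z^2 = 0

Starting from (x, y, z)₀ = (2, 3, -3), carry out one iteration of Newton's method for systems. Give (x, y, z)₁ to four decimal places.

At (2, 3, -3): F = (27.0000, -4.0000, -22.0000).
Jacobian J = [[y, x + 1, 4·z], [0, 2·y, -2·z], [-2, z, y - 2·z]].
At the point, J = [[3.0000, 3.0000, -12.0000], [0.0000, 6.0000, 6.0000], [-2.0000, -3.0000, 9.0000]] (det J = 36.0000).
Solving J·Δ = −F gives Δ = (2.0000, -1.6667, 2.3333).
Then the next iterate is (x, y, z)₁ = (4.0000, 1.3333, -0.6667).

(4.0000, 1.3333, -0.6667)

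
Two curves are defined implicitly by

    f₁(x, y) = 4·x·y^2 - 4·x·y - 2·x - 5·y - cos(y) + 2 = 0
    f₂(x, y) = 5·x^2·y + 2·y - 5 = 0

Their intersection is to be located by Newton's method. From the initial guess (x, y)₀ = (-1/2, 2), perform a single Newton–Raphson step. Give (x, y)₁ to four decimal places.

(-0.7366, 0.8104)

At (-1/2, 2): F = (-10.583853, 1.5000).
Jacobian J = [[4·y^2 - 4·y - 2, 8·x·y - 4·x + sin(y) - 5], [10·x·y, 5·x^2 + 2]].
At the point, J = [[6.0000, -10.090703], [-10.0000, 3.2500]] (det J = -81.407026).
Solving J·Δ = −F gives Δ = (-0.2366, -1.1896).
Then the next iterate is (x, y)₁ = (-0.7366, 0.8104).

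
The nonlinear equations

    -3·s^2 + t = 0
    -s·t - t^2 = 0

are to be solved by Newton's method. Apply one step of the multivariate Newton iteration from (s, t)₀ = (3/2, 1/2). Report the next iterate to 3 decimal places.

(0.777, 0.245)

At (3/2, 1/2): F = (-6.250, -1.000).
Jacobian J = [[-6·s, 1], [-t, -s - 2·t]].
At the point, J = [[-9.000, 1.000], [-0.500, -2.500]] (det J = 23.000).
Solving J·Δ = −F gives Δ = (-0.723, -0.255).
Then the next iterate is (s, t)₁ = (0.777, 0.245).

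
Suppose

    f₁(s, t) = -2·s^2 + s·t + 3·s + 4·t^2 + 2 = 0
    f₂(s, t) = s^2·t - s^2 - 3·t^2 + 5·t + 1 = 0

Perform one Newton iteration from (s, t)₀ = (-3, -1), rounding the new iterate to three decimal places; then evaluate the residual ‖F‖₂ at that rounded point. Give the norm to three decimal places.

8.249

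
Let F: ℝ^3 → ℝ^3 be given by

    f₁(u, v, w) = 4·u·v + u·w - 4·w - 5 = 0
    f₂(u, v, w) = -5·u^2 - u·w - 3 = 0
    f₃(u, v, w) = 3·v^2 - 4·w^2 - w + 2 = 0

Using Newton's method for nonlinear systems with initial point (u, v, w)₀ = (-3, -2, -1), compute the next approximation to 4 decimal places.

(-1.3563, -1.0747, -0.9853)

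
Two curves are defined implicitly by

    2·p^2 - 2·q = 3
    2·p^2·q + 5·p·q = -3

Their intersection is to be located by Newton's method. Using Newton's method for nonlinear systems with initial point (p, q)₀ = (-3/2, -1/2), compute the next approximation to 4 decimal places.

At (-3/2, -1/2): F = (2.5000, 4.5000).
Jacobian J = [[4·p, -2], [4·p·q + 5·q, 2·p^2 + 5·p]].
At the point, J = [[-6.0000, -2.0000], [0.5000, -3.0000]] (det J = 19.0000).
Solving J·Δ = −F gives Δ = (-0.0789, 1.4868).
Then the next iterate is (p, q)₁ = (-1.5789, 0.9868).

(-1.5789, 0.9868)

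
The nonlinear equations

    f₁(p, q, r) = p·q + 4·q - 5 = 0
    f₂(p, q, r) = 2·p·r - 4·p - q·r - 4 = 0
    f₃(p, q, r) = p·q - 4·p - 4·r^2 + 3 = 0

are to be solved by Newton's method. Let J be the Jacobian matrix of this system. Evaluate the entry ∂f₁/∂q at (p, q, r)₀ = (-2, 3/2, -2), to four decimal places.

2.0000

∂f₁/∂q = p + 4.
At (-2, 3/2, -2) this is 2.0000.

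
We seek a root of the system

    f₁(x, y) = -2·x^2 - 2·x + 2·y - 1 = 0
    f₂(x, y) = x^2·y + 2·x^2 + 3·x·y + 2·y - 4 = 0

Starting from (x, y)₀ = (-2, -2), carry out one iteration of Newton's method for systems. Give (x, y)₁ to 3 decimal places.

At (-2, -2): F = (-9.000, 4.000).
Jacobian J = [[-4·x - 2, 2], [2·x·y + 4·x + 3·y, x^2 + 3·x + 2]].
At the point, J = [[6.000, 2.000], [-6.000, 0.000]] (det J = 12.000).
Solving J·Δ = −F gives Δ = (0.667, 2.500).
Then the next iterate is (x, y)₁ = (-1.333, 0.500).

(-1.333, 0.500)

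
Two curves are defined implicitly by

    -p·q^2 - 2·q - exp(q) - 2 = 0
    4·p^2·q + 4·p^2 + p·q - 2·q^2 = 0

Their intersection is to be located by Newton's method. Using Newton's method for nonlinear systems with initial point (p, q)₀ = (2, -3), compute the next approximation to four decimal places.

(0.2657, -3.1566)

At (2, -3): F = (-14.049787, -56.0000).
Jacobian J = [[-q^2, -2·p·q - exp(q) - 2], [8·p·q + 8·p + q, 4·p^2 + p - 4·q]].
At the point, J = [[-9.0000, 9.950213], [-35.0000, 30.0000]] (det J = 78.257453).
Solving J·Δ = −F gives Δ = (-1.7343, -0.1566).
Then the next iterate is (p, q)₁ = (0.2657, -3.1566).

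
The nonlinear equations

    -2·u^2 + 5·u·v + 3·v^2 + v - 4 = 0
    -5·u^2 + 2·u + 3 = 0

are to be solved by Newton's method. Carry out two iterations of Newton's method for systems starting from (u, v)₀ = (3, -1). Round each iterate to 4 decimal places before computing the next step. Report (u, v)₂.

At (3, -1): F = (-35.0000, -36.0000).
Jacobian J = [[-4·u + 5·v, 5·u + 6·v + 1], [-10·u + 2, 0]].
At the point, J = [[-17.0000, 10.0000], [-28.0000, 0.0000]] (det J = 280.0000).
Solving J·Δ = −F gives Δ = (-1.2857, 1.3143).
Then the next iterate is (u, v)₁ = (1.7143, 0.3143).
Round to (1.7143, 0.3143) and repeat: F = (-6.572973, -8.265522), J = [[-5.2857, 11.4573], [-15.1430, 0.0000]].
Δ = (-0.5458, 0.3219), so (u, v)₂ = (1.1685, 0.6362).

(1.1685, 0.6362)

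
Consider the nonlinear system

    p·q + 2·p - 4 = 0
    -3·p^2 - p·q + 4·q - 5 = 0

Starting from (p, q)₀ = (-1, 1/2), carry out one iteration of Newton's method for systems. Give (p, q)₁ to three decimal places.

At (-1, 1/2): F = (-6.500, -5.500).
Jacobian J = [[q + 2, p], [-6·p - q, -p + 4]].
At the point, J = [[2.500, -1.000], [5.500, 5.000]] (det J = 18.000).
Solving J·Δ = −F gives Δ = (2.111, -1.222).
Then the next iterate is (p, q)₁ = (1.111, -0.722).

(1.111, -0.722)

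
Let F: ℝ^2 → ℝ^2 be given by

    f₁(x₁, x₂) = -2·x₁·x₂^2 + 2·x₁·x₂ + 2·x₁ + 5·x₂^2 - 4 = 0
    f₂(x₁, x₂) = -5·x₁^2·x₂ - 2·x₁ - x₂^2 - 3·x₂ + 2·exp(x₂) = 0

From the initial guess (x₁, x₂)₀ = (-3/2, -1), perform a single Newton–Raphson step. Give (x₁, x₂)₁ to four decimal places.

At (-3/2, -1): F = (4.0000, 16.985759).
Jacobian J = [[-2·x₂^2 + 2·x₂ + 2, -4·x₁·x₂ + 2·x₁ + 10·x₂], [-10·x₁·x₂ - 2, -5·x₁^2 - 2·x₂ + 2·exp(x₂) - 3]].
At the point, J = [[-2.0000, -19.0000], [-17.0000, -11.514241]] (det J = -299.971518).
Solving J·Δ = −F gives Δ = (0.9223, 0.1134).
Then the next iterate is (x₁, x₂)₁ = (-0.5777, -0.8866).

(-0.5777, -0.8866)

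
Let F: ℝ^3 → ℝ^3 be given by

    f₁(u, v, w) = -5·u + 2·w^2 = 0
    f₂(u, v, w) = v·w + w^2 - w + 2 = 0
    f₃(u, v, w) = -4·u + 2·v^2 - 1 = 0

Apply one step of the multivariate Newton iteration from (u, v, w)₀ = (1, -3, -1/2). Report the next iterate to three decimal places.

(-0.181, -1.523, 0.202)

At (1, -3, -1/2): F = (-4.500, 4.250, 13.000).
Jacobian J = [[-5, 0, 4·w], [0, w, v + 2·w - 1], [-4, 4·v, 0]].
At the point, J = [[-5.000, 0.000, -2.000], [0.000, -0.500, -5.000], [-4.000, -12.000, 0.000]] (det J = 304.000).
Solving J·Δ = −F gives Δ = (-1.181, 1.477, 0.702).
Then the next iterate is (u, v, w)₁ = (-0.181, -1.523, 0.202).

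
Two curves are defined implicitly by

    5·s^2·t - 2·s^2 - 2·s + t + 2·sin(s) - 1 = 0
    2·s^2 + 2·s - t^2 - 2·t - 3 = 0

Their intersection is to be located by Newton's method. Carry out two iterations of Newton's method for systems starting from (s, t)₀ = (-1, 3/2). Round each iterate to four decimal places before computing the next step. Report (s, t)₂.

At (-1, 3/2): F = (6.317058, -8.2500).
Jacobian J = [[10·s·t - 4·s + 2·cos(s) - 2, 5·s^2 + 1], [4·s + 2, -2·t - 2]].
At the point, J = [[-11.919395, 6.0000], [-2.0000, -5.0000]] (det J = 71.596977).
Solving J·Δ = −F gives Δ = (-0.2502, -1.5499).
Then the next iterate is (s, t)₁ = (-1.2502, -0.0499).
Round to (-1.2502, -0.0499) and repeat: F = (-3.963564, -2.277090), J = [[4.254915, 8.815000], [-3.0008, -1.9002]].
Δ = (-1.5029, 1.1751), so (s, t)₂ = (-2.7531, 1.1252).

(-2.7531, 1.1252)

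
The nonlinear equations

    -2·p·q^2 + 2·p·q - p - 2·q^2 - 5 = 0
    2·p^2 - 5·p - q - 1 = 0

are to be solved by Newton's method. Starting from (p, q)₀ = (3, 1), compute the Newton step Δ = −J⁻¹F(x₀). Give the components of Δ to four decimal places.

At (3, 1): F = (-10.0000, 1.0000).
Jacobian J = [[-2·q^2 + 2·q - 1, -4·p·q + 2·p - 4·q], [4·p - 5, -1]].
At the point, J = [[-1.0000, -10.0000], [7.0000, -1.0000]] (det J = 71.0000).
Solving J·Δ = −F gives Δ = (-0.2817, -0.9718).

(-0.2817, -0.9718)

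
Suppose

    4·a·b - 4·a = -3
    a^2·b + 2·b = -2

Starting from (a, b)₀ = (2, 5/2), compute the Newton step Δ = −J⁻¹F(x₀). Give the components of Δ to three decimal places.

At (2, 5/2): F = (15.000, 17.000).
Jacobian J = [[4·b - 4, 4·a], [2·a·b, a^2 + 2]].
At the point, J = [[6.000, 8.000], [10.000, 6.000]] (det J = -44.000).
Solving J·Δ = −F gives Δ = (-1.045, -1.091).

(-1.045, -1.091)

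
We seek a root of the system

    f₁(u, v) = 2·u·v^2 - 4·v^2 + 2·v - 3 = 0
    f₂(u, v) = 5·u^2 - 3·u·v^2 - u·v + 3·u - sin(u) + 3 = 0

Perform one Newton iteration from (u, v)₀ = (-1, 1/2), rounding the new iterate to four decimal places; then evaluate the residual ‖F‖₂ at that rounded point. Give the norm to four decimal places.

5.4032

At (-1, 1/2): F = (-3.5000, 7.091471).
Jacobian J = [[2·v^2, 4·u·v - 8·v + 2], [10·u - 3·v^2 - v - cos(u) + 3, -6·u·v - u]].
At the point, J = [[0.5000, -4.0000], [-8.790302, 4.0000]] (det J = -33.161209).
Solving J·Δ = −F gives Δ = (0.4332, -0.8208).
Then the next iterate is (u, v)₁ = (-0.5668, -0.3208).
Re-evaluating at (-0.5668, -0.3208): F = (-4.169912, 3.436010), so ‖F‖₂ = 5.4032.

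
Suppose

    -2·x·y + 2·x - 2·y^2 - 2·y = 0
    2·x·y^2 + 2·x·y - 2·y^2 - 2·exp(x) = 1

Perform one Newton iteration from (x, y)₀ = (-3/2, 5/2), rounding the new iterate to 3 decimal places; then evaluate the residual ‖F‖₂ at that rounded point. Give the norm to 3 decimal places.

At (-3/2, 5/2): F = (-13.000, -40.19626).
Jacobian J = [[-2·y + 2, -2·x - 4·y - 2], [2·y^2 + 2·y - 2·exp(x), 4·x·y + 2·x - 4·y]].
At the point, J = [[-3.000, -9.000], [17.05374, -28.000]] (det J = 237.48366).
Solving J·Δ = −F gives Δ = (-0.009, -1.441).
Then the next iterate is (x, y)₁ = (-1.509, 1.059).
Re-evaluating at (-1.509, 1.059): F = (-4.18290, -10.26592), so ‖F‖₂ = 11.085.

11.085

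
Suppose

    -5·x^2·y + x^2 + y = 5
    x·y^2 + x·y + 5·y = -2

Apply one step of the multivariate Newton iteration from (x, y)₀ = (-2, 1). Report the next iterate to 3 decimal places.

At (-2, 1): F = (-20.000, 3.000).
Jacobian J = [[-10·x·y + 2·x, -5·x^2 + 1], [y^2 + y, 2·x·y + x + 5]].
At the point, J = [[16.000, -19.000], [2.000, -1.000]] (det J = 22.000).
Solving J·Δ = −F gives Δ = (-3.500, -4.000).
Then the next iterate is (x, y)₁ = (-5.500, -3.000).

(-5.500, -3.000)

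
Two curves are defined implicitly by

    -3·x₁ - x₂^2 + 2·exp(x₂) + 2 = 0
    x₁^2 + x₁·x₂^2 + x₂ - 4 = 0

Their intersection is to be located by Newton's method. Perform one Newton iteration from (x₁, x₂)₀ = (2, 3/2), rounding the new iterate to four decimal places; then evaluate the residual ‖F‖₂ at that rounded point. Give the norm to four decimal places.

At (2, 3/2): F = (2.713378, 6.0000).
Jacobian J = [[-3, -2·x₂ + 2·exp(x₂)], [2·x₁ + x₂^2, 2·x₁·x₂ + 1]].
At the point, J = [[-3.0000, 5.963378], [6.2500, 7.0000]] (det J = -58.271113).
Solving J·Δ = −F gives Δ = (-0.2881, -0.5999).
Then the next iterate is (x₁, x₂)₁ = (1.7119, 0.9001).
Re-evaluating at (1.7119, 0.9001): F = (0.973818, 1.217649), so ‖F‖₂ = 1.5592.

1.5592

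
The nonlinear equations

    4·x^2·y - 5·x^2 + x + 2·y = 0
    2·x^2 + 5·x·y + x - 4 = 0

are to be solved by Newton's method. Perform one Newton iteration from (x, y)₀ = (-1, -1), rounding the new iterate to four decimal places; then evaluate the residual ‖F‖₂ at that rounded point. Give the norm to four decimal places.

6.1320

At (-1, -1): F = (-12.0000, 2.0000).
Jacobian J = [[8·x·y - 10·x + 1, 4·x^2 + 2], [4·x + 5·y + 1, 5·x]].
At the point, J = [[19.0000, 6.0000], [-8.0000, -5.0000]] (det J = -47.0000).
Solving J·Δ = −F gives Δ = (1.0213, -1.2340).
Then the next iterate is (x, y)₁ = (0.0213, -2.2340).
Re-evaluating at (0.0213, -2.2340): F = (-4.453023, -4.215714), so ‖F‖₂ = 6.1320.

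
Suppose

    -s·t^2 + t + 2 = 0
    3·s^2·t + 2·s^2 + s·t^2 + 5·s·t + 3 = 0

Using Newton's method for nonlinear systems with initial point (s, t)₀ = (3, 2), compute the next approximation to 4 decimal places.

At (3, 2): F = (-8.0000, 117.0000).
Jacobian J = [[-t^2, -2·s·t + 1], [6·s·t + 4·s + t^2 + 5·t, 3·s^2 + 2·s·t + 5·s]].
At the point, J = [[-4.0000, -11.0000], [62.0000, 54.0000]] (det J = 466.0000).
Solving J·Δ = −F gives Δ = (-1.8348, -0.0601).
Then the next iterate is (s, t)₁ = (1.1652, 1.9399).

(1.1652, 1.9399)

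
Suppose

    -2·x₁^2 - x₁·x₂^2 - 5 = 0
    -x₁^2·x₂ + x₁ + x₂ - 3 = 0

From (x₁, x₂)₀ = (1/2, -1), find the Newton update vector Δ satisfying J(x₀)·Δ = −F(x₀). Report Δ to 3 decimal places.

At (1/2, -1): F = (-6.000, -3.250).
Jacobian J = [[-4·x₁ - x₂^2, -2·x₁·x₂], [-2·x₁·x₂ + 1, -x₁^2 + 1]].
At the point, J = [[-3.000, 1.000], [2.000, 0.750]] (det J = -4.250).
Solving J·Δ = −F gives Δ = (-0.294, 5.118).

(-0.294, 5.118)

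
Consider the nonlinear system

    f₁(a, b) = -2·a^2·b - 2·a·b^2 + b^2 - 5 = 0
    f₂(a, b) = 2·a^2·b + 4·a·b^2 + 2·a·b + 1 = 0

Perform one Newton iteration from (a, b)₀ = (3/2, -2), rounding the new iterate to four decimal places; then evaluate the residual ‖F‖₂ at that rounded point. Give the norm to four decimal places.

0.1048

At (3/2, -2): F = (-4.0000, 10.0000).
Jacobian J = [[-4·a·b - 2·b^2, -2·a^2 - 4·a·b + 2·b], [4·a·b + 4·b^2 + 2·b, 2·a^2 + 8·a·b + 2·a]].
At the point, J = [[4.0000, 3.5000], [0.0000, -16.5000]] (det J = -66.0000).
Solving J·Δ = −F gives Δ = (0.4697, 0.6061).
Then the next iterate is (a, b)₁ = (1.9697, -1.3939).
Re-evaluating at (1.9697, -1.3939): F = (0.104750, 0.001164), so ‖F‖₂ = 0.1048.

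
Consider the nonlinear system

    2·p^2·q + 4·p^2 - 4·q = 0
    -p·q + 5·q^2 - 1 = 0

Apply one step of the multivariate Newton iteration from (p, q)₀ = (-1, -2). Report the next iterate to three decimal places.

(28.500, 2.000)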